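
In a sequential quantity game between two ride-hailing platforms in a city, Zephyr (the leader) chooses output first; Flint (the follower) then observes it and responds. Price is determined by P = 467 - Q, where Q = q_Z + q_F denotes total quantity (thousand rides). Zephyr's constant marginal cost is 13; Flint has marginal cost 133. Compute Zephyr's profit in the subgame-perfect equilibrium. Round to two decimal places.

41184.50

Solve by backward induction. Given q_Z, the follower Flint maximises π_F = (467 - q_Z - q_F)q_F - 133q_F.
∂π_F/∂q_F = 334 - q_Z - 2q_F = 0 gives the reaction function q_F = (334 - q_Z)/2.
The leader anticipates this reaction. Substituting into P = 467 - Q gives P = 300 - (1/2)q_Z, so π_Z = (300 - (1/2)q_Z)q_Z - 13q_Z.
Maximising: ∂π_Z/∂q_Z = 287 - q_Z = 0, giving q_Z = 287.
Then q_F = (334 - 287)/2 = 47/2.
Price P = 467 - 621/2 = 313/2.
Zephyr's profit: (313/2 - 13)·287 = 41184.5000.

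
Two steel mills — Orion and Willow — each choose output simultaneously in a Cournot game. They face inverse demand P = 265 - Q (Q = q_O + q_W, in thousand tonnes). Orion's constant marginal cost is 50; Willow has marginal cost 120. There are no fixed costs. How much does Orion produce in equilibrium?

Orion's profit: π_O = (265 - Q)q_O - (50q_O). Setting ∂π_O/∂q_O = 0: 215 - 2q_O - (q_W) = 0.
Willow's profit: π_W = (265 - Q)q_W - (120q_W). Setting ∂π_W/∂q_W = 0: 145 - 2q_W - (q_O) = 0.
Rearranging gives the reaction functions q_O = (215 - q_W)/2 and q_W = (145 - q_O)/2.
Solving the pair: q_O = 95, q_W = 25.

95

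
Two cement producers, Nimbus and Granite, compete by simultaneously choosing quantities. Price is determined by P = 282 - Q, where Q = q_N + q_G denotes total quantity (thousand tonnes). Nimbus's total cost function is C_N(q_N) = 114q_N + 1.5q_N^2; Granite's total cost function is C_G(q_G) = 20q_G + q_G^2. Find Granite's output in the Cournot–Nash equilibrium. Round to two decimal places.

Nimbus's profit: π_N = (282 - Q)q_N - (114q_N + (3/2)q_N²). Setting ∂π_N/∂q_N = 0: 168 - 5q_N - (q_G) = 0.
Granite's profit: π_G = (282 - Q)q_G - (20q_G + q_G²). Setting ∂π_G/∂q_G = 0: 262 - 4q_G - (q_N) = 0.
Rearranging gives the reaction functions q_N = (168 - q_G)/5 and q_G = (262 - q_N)/4.
Substituting one into the other gives q_N = 410/19 and q_G = 1142/19.

60.11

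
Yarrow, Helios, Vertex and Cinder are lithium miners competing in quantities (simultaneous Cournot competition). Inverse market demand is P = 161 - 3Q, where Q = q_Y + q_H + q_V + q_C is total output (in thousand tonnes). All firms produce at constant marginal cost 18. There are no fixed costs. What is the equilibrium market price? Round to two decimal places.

46.60

Each firm earns π_i = (161 - 3Q)q_i - 18q_i.
Setting ∂π_i/∂q_i = 0 with rivals' quantities fixed: 143 - 6q_i - 3·Σ_{j≠i} q_j = 0.
By symmetry each firm produces the same amount; substituting Σ_{j≠i} q_j = 3q_i yields q_i = 143/15.
Total output Q = 572/15, so price P = 161 - 3·(572/15) = 233/5.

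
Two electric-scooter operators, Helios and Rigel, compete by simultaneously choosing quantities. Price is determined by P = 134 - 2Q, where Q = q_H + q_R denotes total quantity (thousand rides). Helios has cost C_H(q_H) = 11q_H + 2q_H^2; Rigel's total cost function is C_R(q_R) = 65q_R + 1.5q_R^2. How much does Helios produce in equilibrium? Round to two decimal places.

Helios's profit: π_H = (134 - 2Q)q_H - (11q_H + 2q_H²). Setting ∂π_H/∂q_H = 0: 123 - 8q_H - 2(q_R) = 0.
Rigel's profit: π_R = (134 - 2Q)q_R - (65q_R + (3/2)q_R²). Setting ∂π_R/∂q_R = 0: 69 - 7q_R - 2(q_H) = 0.
Best responses: q_H = (123 - 2q_R)/8, q_R = (69 - 2q_H)/7.
Solving the pair: q_H = 723/52, q_R = 153/26.

13.90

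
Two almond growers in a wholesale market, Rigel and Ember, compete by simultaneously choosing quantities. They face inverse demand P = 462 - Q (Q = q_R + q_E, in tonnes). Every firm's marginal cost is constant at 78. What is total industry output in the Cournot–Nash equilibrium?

256

Each firm earns π_i = (462 - Q)q_i - 78q_i.
First-order condition (treating rivals' output as given): 384 - 2q_i - q_j = 0.
With identical firms every q_j equals q_i, so q_j = q_i and 384 = 3q_i, giving q_i = 128.
Total output Q = 128 + 128 = 256.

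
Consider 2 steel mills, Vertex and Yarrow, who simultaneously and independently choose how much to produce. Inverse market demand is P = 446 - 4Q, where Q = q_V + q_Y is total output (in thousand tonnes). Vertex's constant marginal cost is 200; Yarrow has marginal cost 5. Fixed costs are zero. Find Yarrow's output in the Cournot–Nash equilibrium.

53

Vertex's profit: π_V = (446 - 4Q)q_V - (200q_V). Setting ∂π_V/∂q_V = 0: 246 - 8q_V - 4(q_Y) = 0.
Yarrow's first-order condition: 441 - 8q_Y - 4(q_V) = 0.
So q_V = (246 - 4q_Y)/8 and q_Y = (441 - 4q_V)/8.
Solving the pair: q_V = 17/4, q_Y = 53.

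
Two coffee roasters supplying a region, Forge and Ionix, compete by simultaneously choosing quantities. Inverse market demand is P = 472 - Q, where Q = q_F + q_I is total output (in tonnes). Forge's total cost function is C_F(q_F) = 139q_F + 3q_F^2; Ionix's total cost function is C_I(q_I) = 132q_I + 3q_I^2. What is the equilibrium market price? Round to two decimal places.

Forge's profit: π_F = (472 - Q)q_F - (139q_F + 3q_F²). Setting ∂π_F/∂q_F = 0: 333 - 8q_F - (q_I) = 0.
Ionix's first-order condition: 340 - 8q_I - (q_F) = 0.
Rearranging gives the reaction functions q_F = (333 - q_I)/8 and q_I = (340 - q_F)/8.
Substituting one into the other gives q_F = 332/9 and q_I = 341/9.
Total output Q = 673/9, so price P = 472 - 673/9 = 397.2222.

397.22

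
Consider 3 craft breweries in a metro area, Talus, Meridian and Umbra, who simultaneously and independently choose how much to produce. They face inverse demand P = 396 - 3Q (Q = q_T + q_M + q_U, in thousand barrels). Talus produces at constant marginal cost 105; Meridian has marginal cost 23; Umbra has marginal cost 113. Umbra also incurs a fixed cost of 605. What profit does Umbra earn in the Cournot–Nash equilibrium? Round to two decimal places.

Talus's profit: π_T = (396 - 3Q)q_T - (105q_T). Setting ∂π_T/∂q_T = 0: 291 - 6q_T - 3(q_M + q_U) = 0.
Meridian's profit: π_M = (396 - 3Q)q_M - (23q_M). Setting ∂π_M/∂q_M = 0: 373 - 6q_M - 3(q_T + q_U) = 0.
Umbra's profit: π_U = (396 - 3Q)q_U - (113q_U). Setting ∂π_U/∂q_U = 0: 283 - 6q_U - 3(q_T + q_M) = 0.
Adding the 3 conditions: 947 − 6Q − 6Q = 0, i.e. Q = 947/12.
Back-substituting: q_T = (291 − 947/4)/3 = 217/12, q_M = (373 − 947/4)/3 = 545/12, q_U = (283 − 947/4)/3 = 185/12.
Price P = 396 - 3·(947/12) = 637/4.
Umbra's profit: (637/4 - 113)·(185/12) - 605 = 108.0208.

108.02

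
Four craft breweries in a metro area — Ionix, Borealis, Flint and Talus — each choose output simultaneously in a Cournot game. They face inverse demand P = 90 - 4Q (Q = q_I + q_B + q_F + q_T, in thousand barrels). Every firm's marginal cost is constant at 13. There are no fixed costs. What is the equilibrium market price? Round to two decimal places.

28.40

Each firm earns π_i = (90 - 4Q)q_i - 13q_i.
First-order condition (treating rivals' output as given): 77 - 8q_i - 4·Σ_{j≠i} q_j = 0.
With identical firms every q_j equals q_i, so Σ_{j≠i} q_j = 3q_i and 77 = 20q_i, giving q_i = 77/20.
Total output Q = 77/5, so price P = 90 - 4·(77/5) = 142/5.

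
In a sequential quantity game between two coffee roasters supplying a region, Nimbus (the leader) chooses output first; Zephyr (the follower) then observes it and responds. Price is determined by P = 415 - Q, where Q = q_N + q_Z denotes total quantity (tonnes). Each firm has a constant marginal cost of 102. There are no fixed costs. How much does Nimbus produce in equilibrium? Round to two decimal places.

156.50

The follower Zephyr best-responds to any q_N: π_Z = (415 - Q)q_Z - 102q_Z.
∂π_Z/∂q_Z = 313 - q_N - 2q_Z = 0 gives the reaction function q_Z = (313 - q_N)/2.
The leader anticipates this reaction. Substituting into P = 415 - Q gives P = 517/2 - (1/2)q_N, so π_N = (517/2 - (1/2)q_N)q_N - 102q_N.
The leader's first-order condition 313/2 - q_N = 0 yields q_N = 313/2.
Then q_Z = (313 - 313/2)/2 = 313/4.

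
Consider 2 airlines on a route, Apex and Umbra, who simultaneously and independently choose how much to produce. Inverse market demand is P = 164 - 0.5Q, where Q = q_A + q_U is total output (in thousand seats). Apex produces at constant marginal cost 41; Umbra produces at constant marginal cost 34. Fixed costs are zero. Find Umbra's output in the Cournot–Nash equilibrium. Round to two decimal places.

91.33

Apex's profit: π_A = (164 - 0.5Q)q_A - (41q_A). Setting ∂π_A/∂q_A = 0: 123 - q_A - (1/2)(q_U) = 0.
Umbra's first-order condition: 130 - q_U - (1/2)(q_A) = 0.
Best responses: q_A = (123 - (1/2)q_U), q_U = (130 - (1/2)q_A).
Substituting one into the other gives q_A = 232/3 and q_U = 274/3.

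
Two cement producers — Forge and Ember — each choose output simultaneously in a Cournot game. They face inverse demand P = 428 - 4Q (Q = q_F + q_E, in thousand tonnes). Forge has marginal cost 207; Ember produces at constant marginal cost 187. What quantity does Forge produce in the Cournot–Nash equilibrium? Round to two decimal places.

16.75

Forge's profit: π_F = (428 - 4Q)q_F - (207q_F). Setting ∂π_F/∂q_F = 0: 221 - 8q_F - 4(q_E) = 0.
Ember's profit: π_E = (428 - 4Q)q_E - (187q_E). Setting ∂π_E/∂q_E = 0: 241 - 8q_E - 4(q_F) = 0.
So q_F = (221 - 4q_E)/8 and q_E = (241 - 4q_F)/8.
Substituting one into the other gives q_F = 67/4 and q_E = 87/4.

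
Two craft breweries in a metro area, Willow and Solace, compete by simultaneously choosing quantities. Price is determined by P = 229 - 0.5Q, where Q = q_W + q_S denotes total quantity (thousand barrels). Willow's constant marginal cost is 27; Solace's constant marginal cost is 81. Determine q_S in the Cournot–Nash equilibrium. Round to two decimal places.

62.67

Willow's profit: π_W = (229 - 0.5Q)q_W - (27q_W). Setting ∂π_W/∂q_W = 0: 202 - q_W - (1/2)(q_S) = 0.
Solace's first-order condition: 148 - q_S - (1/2)(q_W) = 0.
Rearranging gives the reaction functions q_W = (202 - (1/2)q_S) and q_S = (148 - (1/2)q_W).
Solving the pair: q_W = 512/3, q_S = 188/3.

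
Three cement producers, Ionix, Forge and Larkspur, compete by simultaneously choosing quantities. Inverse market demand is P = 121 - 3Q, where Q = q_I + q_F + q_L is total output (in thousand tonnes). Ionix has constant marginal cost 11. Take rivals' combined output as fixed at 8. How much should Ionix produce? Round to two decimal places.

14.33

With rivals' combined output fixed at 8, Ionix's profit is π_I = (121 - 3·8 - 3q_I)q_I - (11q_I) = (97 - 3q_I)q_I - (11q_I).
∂π_I/∂q_I = 86 - 6q_I = 0, so q_I = 43/3.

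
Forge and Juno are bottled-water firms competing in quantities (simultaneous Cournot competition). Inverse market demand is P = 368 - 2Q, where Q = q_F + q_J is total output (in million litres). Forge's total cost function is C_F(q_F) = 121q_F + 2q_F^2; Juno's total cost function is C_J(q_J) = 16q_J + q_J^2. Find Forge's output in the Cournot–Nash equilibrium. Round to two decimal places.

17.68

Forge's profit: π_F = (368 - 2Q)q_F - (121q_F + 2q_F²). Setting ∂π_F/∂q_F = 0: 247 - 8q_F - 2(q_J) = 0.
Juno's first-order condition: 352 - 6q_J - 2(q_F) = 0.
Best responses: q_F = (247 - 2q_J)/8, q_J = (352 - 2q_F)/6.
Solving the pair: q_F = 389/22, q_J = 1161/22.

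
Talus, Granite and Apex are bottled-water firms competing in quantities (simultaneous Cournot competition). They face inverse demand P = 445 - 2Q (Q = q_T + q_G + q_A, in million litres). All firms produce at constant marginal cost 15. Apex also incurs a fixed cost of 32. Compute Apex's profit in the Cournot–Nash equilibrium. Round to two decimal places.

5746.13

Each firm earns π_i = (445 - 2Q)q_i - 15q_i.
First-order condition (treating rivals' output as given): 430 - 4q_i - 2·Σ_{j≠i} q_j = 0.
With identical firms every q_j equals q_i, so Σ_{j≠i} q_j = 2q_i and 430 = 8q_i, giving q_i = 215/4.
Price P = 445 - 2·(645/4) = 245/2.
Apex's profit: (245/2 - 15)·(215/4) - 32 = 5746.1250.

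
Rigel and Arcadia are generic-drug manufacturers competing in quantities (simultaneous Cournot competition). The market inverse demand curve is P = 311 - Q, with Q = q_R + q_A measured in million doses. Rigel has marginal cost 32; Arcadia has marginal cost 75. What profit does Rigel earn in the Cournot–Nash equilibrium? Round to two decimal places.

11520.44

Rigel's profit: π_R = (311 - Q)q_R - (32q_R). Setting ∂π_R/∂q_R = 0: 279 - 2q_R - (q_A) = 0.
Arcadia's profit: π_A = (311 - Q)q_A - (75q_A). Setting ∂π_A/∂q_A = 0: 236 - 2q_A - (q_R) = 0.
Rearranging gives the reaction functions q_R = (279 - q_A)/2 and q_A = (236 - q_R)/2.
Substituting one into the other gives q_R = 322/3 and q_A = 193/3.
Price P = 311 - 515/3 = 418/3.
Rigel's profit: (418/3 - 32)·(322/3) = 11520.4444.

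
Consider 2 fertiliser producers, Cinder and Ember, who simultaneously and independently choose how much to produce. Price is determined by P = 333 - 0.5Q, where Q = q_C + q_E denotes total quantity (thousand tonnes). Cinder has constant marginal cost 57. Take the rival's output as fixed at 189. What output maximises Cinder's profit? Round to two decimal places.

181.50

With the rival's output fixed at 189, Cinder's profit is π_C = (333 - (1/2)·189 - (1/2)q_C)q_C - (57q_C) = (477/2 - (1/2)q_C)q_C - (57q_C).
∂π_C/∂q_C = 363/2 - q_C = 0, so q_C = 363/2.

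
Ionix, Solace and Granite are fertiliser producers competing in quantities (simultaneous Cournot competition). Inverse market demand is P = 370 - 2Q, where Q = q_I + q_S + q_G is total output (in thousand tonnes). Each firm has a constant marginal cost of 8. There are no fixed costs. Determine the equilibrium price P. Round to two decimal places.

Each firm earns π_i = (370 - 2Q)q_i - 8q_i.
Setting ∂π_i/∂q_i = 0 with rivals' quantities fixed: 362 - 4q_i - 2·Σ_{j≠i} q_j = 0.
By symmetry each firm produces the same amount; substituting Σ_{j≠i} q_j = 2q_i yields q_i = 362/8 = 181/4.
Total output Q = 543/4, so price P = 370 - 2·(543/4) = 197/2.

98.50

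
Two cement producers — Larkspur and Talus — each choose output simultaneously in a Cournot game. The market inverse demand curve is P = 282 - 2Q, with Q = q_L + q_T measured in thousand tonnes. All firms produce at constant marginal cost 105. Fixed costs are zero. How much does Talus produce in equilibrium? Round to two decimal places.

Each firm earns π_i = (282 - 2Q)q_i - 105q_i.
First-order condition (treating rivals' output as given): 177 - 4q_i - 2q_j = 0.
By symmetry each firm produces the same amount; substituting q_j = q_i yields q_i = 177/6 = 59/2.

29.50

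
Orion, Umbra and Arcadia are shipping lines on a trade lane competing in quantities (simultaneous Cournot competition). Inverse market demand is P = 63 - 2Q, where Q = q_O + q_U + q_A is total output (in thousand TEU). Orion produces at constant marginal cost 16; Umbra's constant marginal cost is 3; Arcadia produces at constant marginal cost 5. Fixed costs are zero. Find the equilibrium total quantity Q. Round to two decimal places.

Orion's profit: π_O = (63 - 2Q)q_O - (16q_O). Setting ∂π_O/∂q_O = 0: 47 - 4q_O - 2(q_U + q_A) = 0.
Umbra's first-order condition: 60 - 4q_U - 2(q_O + q_A) = 0.
Arcadia's profit: π_A = (63 - 2Q)q_A - (5q_A). Setting ∂π_A/∂q_A = 0: 58 - 4q_A - 2(q_O + q_U) = 0.
Adding the 3 first-order conditions: 165 − 8Q = 0, so Q = 165/8.
Back-substituting: q_O = (47 − 165/4)/2 = 23/8, q_U = (60 − 165/4)/2 = 75/8, q_A = (58 − 165/4)/2 = 67/8.
Total output Q = 23/8 + 75/8 + 67/8 = 165/8.

20.63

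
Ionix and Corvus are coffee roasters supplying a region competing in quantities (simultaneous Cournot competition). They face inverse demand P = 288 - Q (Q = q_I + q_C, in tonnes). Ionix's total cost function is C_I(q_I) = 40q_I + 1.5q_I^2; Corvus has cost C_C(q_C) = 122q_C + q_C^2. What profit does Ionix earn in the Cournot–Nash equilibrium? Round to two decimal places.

Ionix's profit: π_I = (288 - Q)q_I - (40q_I + (3/2)q_I²). Setting ∂π_I/∂q_I = 0: 248 - 5q_I - (q_C) = 0.
Corvus's first-order condition: 166 - 4q_C - (q_I) = 0.
Rearranging gives the reaction functions q_I = (248 - q_C)/5 and q_C = (166 - q_I)/4.
Substituting one into the other gives q_I = 826/19 and q_C = 582/19.
Price P = 288 - 1408/19 = 213.8947.
Ionix's profit: 213.8947·(826/19) - 40·(826/19) - (3/2)(826/19)² = 4724.9030.

4724.90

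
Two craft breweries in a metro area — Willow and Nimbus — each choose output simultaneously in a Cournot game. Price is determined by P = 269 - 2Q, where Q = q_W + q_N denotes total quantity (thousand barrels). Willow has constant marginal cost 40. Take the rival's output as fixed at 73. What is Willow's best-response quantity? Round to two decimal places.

With the rival's output fixed at 73, Willow's profit is π_W = (269 - 2·73 - 2q_W)q_W - (40q_W) = (123 - 2q_W)q_W - (40q_W).
∂π_W/∂q_W = 83 - 4q_W = 0, so q_W = 83/4.

20.75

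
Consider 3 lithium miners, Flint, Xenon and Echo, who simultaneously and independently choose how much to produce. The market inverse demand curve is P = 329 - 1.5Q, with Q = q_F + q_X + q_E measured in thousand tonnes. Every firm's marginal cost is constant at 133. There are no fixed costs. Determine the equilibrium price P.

Each firm earns π_i = (329 - 1.5Q)q_i - 133q_i.
First-order condition (treating rivals' output as given): 196 - 3q_i - (3/2)·Σ_{j≠i} q_j = 0.
With identical firms every q_j equals q_i, so Σ_{j≠i} q_j = 2q_i and 196 = 6q_i, giving q_i = 98/3.
Total output Q = 98, so price P = 329 - (3/2)·98 = 182.

182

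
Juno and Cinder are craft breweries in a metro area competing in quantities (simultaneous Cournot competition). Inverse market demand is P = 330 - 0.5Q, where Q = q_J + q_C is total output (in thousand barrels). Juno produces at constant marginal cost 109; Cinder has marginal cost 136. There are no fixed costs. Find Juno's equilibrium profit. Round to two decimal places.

Juno's profit: π_J = (330 - 0.5Q)q_J - (109q_J). Setting ∂π_J/∂q_J = 0: 221 - q_J - (1/2)(q_C) = 0.
Cinder's first-order condition: 194 - q_C - (1/2)(q_J) = 0.
Rearranging gives the reaction functions q_J = (221 - (1/2)q_C) and q_C = (194 - (1/2)q_J).
Substituting one into the other gives q_J = 496/3 and q_C = 334/3.
Price P = 330 - (1/2)·(830/3) = 575/3.
Juno's profit: (575/3 - 109)·(496/3) = 13667.5556.

13667.56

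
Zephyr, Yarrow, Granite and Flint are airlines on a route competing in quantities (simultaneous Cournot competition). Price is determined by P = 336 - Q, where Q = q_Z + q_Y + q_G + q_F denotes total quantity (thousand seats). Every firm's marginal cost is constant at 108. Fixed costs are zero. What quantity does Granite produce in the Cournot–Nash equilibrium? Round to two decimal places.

Each firm earns π_i = (336 - Q)q_i - 108q_i.
First-order condition (treating rivals' output as given): 228 - 2q_i - Σ_{j≠i} q_j = 0.
With identical firms every q_j equals q_i, so Σ_{j≠i} q_j = 3q_i and 228 = 5q_i, giving q_i = 228/5.

45.60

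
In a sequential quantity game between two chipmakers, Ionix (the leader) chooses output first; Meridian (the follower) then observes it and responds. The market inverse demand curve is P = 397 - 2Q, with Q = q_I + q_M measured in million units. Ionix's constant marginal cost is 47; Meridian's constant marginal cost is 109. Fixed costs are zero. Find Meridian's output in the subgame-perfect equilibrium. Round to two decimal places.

20.50

Solve by backward induction. Given q_I, the follower Meridian maximises π_M = (397 - 2q_I - 2q_M)q_M - 109q_M.
Follower FOC: 288 - 2q_I - 4q_M = 0, so q_M(q_I) = (288 - 2q_I)/4.
Ionix substitutes q_M(q_I) into its own profit: π_I = q_I(397 - 2q_I - (288 - 2q_I)/2) - 47q_I = (253 - q_I)q_I - 47q_I.
The leader's first-order condition 206 - 2q_I = 0 yields q_I = 103.
Then q_M = (288 - 2·103)/4 = 41/2.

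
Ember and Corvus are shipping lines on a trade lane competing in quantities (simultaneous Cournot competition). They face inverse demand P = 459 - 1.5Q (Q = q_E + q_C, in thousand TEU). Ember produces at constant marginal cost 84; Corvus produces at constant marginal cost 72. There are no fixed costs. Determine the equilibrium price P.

Ember's profit: π_E = (459 - 1.5Q)q_E - (84q_E). Setting ∂π_E/∂q_E = 0: 375 - 3q_E - (3/2)(q_C) = 0.
Corvus's profit: π_C = (459 - 1.5Q)q_C - (72q_C). Setting ∂π_C/∂q_C = 0: 387 - 3q_C - (3/2)(q_E) = 0.
Rearranging gives the reaction functions q_E = (375 - (3/2)q_C)/3 and q_C = (387 - (3/2)q_E)/3.
Solving the pair: q_E = 242/3, q_C = 266/3.
Total output Q = 508/3, so price P = 459 - (3/2)·(508/3) = 205.

205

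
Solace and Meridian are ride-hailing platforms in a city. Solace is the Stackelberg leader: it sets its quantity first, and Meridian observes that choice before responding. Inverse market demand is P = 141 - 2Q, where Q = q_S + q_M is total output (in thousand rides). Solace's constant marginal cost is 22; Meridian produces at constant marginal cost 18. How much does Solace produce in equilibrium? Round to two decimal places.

The follower Meridian best-responds to any q_S: π_M = (141 - 2Q)q_M - 18q_M.
Setting the follower's marginal profit to zero, 123 - 2q_S - 4q_M = 0, i.e. q_M = (123 - 2q_S)/4.
The leader anticipates this reaction. Substituting into P = 141 - 2Q gives P = 159/2 - q_S, so π_S = (159/2 - q_S)q_S - 22q_S.
Leader FOC: 115/2 - 2q_S = 0, so q_S = 115/4.
Then q_M = (123 - 2·(115/4))/4 = 131/8.

28.75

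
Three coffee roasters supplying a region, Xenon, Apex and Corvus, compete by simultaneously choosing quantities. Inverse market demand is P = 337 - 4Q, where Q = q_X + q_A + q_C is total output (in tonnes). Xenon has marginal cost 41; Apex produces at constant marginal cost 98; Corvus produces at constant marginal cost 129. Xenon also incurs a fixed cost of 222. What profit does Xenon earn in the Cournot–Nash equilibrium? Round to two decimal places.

Xenon's profit: π_X = (337 - 4Q)q_X - (41q_X). Setting ∂π_X/∂q_X = 0: 296 - 8q_X - 4(q_A + q_C) = 0.
Apex's first-order condition: 239 - 8q_A - 4(q_X + q_C) = 0.
Corvus's profit: π_C = (337 - 4Q)q_C - (129q_C). Setting ∂π_C/∂q_C = 0: 208 - 8q_C - 4(q_X + q_A) = 0.
Summing all 3 equations gives 743 − 16Q = 0, hence Q = 743/16.
Back-substituting: q_X = (296 − 743/4)/4 = 441/16, q_A = (239 − 743/4)/4 = 213/16, q_C = (208 − 743/4)/4 = 89/16.
Price P = 337 - 4·(743/16) = 605/4.
Xenon's profit: (605/4 - 41)·(441/16) - 222 = 2816.7656.

2816.77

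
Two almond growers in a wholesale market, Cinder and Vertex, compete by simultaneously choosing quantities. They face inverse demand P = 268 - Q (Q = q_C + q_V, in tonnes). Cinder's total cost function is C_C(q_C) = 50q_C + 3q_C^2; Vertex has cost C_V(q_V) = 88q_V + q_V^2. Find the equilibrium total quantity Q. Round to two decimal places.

Cinder's profit: π_C = (268 - Q)q_C - (50q_C + 3q_C²). Setting ∂π_C/∂q_C = 0: 218 - 8q_C - (q_V) = 0.
Vertex's profit: π_V = (268 - Q)q_V - (88q_V + q_V²). Setting ∂π_V/∂q_V = 0: 180 - 4q_V - (q_C) = 0.
Best responses: q_C = (218 - q_V)/8, q_V = (180 - q_C)/4.
Solving the pair: q_C = 692/31, q_V = 1222/31.
Total output Q = 692/31 + 1222/31 = 1914/31.

61.74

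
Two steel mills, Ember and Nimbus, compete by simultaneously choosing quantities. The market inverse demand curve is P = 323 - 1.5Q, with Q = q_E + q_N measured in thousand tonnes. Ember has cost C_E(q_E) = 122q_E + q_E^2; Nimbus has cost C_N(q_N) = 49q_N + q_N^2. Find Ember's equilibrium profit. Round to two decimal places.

Ember's profit: π_E = (323 - 1.5Q)q_E - (122q_E + q_E²). Setting ∂π_E/∂q_E = 0: 201 - 5q_E - (3/2)(q_N) = 0.
Nimbus's first-order condition: 274 - 5q_N - (3/2)(q_E) = 0.
Rearranging gives the reaction functions q_E = (201 - (3/2)q_N)/5 and q_N = (274 - (3/2)q_E)/5.
Solving the pair: q_E = 26.1099, q_N = 46.9670.
Price P = 323 - (3/2)·(950/13) = 213.3846.
Ember's profit: 213.3846·26.1099 - 122·26.1099 - 26.1099² = 1704.3159.

1704.32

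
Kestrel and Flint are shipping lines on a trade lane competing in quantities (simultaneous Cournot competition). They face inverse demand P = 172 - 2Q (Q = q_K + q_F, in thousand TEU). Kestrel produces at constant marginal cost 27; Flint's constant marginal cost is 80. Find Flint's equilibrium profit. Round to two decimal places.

Kestrel's profit: π_K = (172 - 2Q)q_K - (27q_K). Setting ∂π_K/∂q_K = 0: 145 - 4q_K - 2(q_F) = 0.
Flint's first-order condition: 92 - 4q_F - 2(q_K) = 0.
Best responses: q_K = (145 - 2q_F)/4, q_F = (92 - 2q_K)/4.
Solving the pair: q_K = 33, q_F = 13/2.
Price P = 172 - 2·(79/2) = 93.
Flint's profit: (93 - 80)·(13/2) = 169/2.

84.50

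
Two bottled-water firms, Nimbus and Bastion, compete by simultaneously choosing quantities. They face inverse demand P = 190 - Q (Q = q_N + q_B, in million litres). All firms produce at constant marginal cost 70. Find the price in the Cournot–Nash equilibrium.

110

Each firm earns π_i = (190 - Q)q_i - 70q_i.
Setting ∂π_i/∂q_i = 0 with rivals' quantities fixed: 120 - 2q_i - q_j = 0.
With identical firms every q_j equals q_i, so q_j = q_i and 120 = 3q_i, giving q_i = 40.
Total output Q = 80, so price P = 190 - 80 = 110.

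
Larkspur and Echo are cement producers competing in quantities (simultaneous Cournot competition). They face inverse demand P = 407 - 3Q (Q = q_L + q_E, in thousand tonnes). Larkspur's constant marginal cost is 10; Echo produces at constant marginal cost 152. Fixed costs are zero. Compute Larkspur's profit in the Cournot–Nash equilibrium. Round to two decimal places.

Larkspur's profit: π_L = (407 - 3Q)q_L - (10q_L). Setting ∂π_L/∂q_L = 0: 397 - 6q_L - 3(q_E) = 0.
Echo's profit: π_E = (407 - 3Q)q_E - (152q_E). Setting ∂π_E/∂q_E = 0: 255 - 6q_E - 3(q_L) = 0.
Best responses: q_L = (397 - 3q_E)/6, q_E = (255 - 3q_L)/6.
Solving the pair: q_L = 539/9, q_E = 113/9.
Price P = 407 - 3·(652/9) = 569/3.
Larkspur's profit: (569/3 - 10)·(539/9) = 10760.0370.

10760.04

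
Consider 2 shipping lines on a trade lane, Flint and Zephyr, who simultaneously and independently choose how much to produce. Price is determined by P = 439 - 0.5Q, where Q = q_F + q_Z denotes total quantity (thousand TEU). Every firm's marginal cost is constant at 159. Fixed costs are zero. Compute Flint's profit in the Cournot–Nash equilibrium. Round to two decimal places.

Each firm earns π_i = (439 - 0.5Q)q_i - 159q_i.
First-order condition (treating rivals' output as given): 280 - q_i - (1/2)q_j = 0.
By symmetry each firm produces the same amount; substituting q_j = q_i yields q_i = 280/(3/2) = 560/3.
Price P = 439 - (1/2)·(1120/3) = 757/3.
Flint's profit: (757/3 - 159)·(560/3) = 17422.2222.

17422.22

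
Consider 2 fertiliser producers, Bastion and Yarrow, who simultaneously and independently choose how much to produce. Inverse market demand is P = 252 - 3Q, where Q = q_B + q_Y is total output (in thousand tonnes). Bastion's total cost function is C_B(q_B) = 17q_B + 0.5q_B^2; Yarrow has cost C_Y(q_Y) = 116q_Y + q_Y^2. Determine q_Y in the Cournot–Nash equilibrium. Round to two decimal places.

5.26

Bastion's profit: π_B = (252 - 3Q)q_B - (17q_B + (1/2)q_B²). Setting ∂π_B/∂q_B = 0: 235 - 7q_B - 3(q_Y) = 0.
Yarrow's profit: π_Y = (252 - 3Q)q_Y - (116q_Y + q_Y²). Setting ∂π_Y/∂q_Y = 0: 136 - 8q_Y - 3(q_B) = 0.
Rearranging gives the reaction functions q_B = (235 - 3q_Y)/7 and q_Y = (136 - 3q_B)/8.
Substituting one into the other gives q_B = 1472/47 and q_Y = 247/47.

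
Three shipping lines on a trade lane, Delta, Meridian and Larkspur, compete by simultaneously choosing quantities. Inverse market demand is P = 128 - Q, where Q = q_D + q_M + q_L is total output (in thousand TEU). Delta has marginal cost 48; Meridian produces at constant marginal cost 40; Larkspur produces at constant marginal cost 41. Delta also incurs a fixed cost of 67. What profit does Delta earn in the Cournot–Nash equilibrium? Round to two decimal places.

Delta's profit: π_D = (128 - Q)q_D - (48q_D). Setting ∂π_D/∂q_D = 0: 80 - 2q_D - (q_M + q_L) = 0.
Meridian's first-order condition: 88 - 2q_M - (q_D + q_L) = 0.
Larkspur's profit: π_L = (128 - Q)q_L - (41q_L). Setting ∂π_L/∂q_L = 0: 87 - 2q_L - (q_D + q_M) = 0.
Adding the 3 first-order conditions: 255 − 4Q = 0, so Q = 255/4.
Back-substituting: q_D = (80 − 255/4) = 65/4, q_M = (88 − 255/4) = 97/4, q_L = (87 − 255/4) = 93/4.
Price P = 128 - 255/4 = 257/4.
Delta's profit: (257/4 - 48)·(65/4) - 67 = 197.0625.

197.06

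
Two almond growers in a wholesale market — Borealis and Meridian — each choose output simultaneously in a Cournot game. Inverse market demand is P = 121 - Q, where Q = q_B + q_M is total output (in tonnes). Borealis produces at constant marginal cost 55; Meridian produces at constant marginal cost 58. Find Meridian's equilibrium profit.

Borealis's profit: π_B = (121 - Q)q_B - (55q_B). Setting ∂π_B/∂q_B = 0: 66 - 2q_B - (q_M) = 0.
Meridian's profit: π_M = (121 - Q)q_M - (58q_M). Setting ∂π_M/∂q_M = 0: 63 - 2q_M - (q_B) = 0.
So q_B = (66 - q_M)/2 and q_M = (63 - q_B)/2.
Substituting one into the other gives q_B = 23 and q_M = 20.
Price P = 121 - 43 = 78.
Meridian's profit: (78 - 58)·20 = 400.

400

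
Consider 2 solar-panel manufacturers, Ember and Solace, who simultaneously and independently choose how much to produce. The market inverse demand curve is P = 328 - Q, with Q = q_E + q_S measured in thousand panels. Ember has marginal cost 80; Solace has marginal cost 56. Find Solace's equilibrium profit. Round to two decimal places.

9735.11

Ember's profit: π_E = (328 - Q)q_E - (80q_E). Setting ∂π_E/∂q_E = 0: 248 - 2q_E - (q_S) = 0.
Solace's profit: π_S = (328 - Q)q_S - (56q_S). Setting ∂π_S/∂q_S = 0: 272 - 2q_S - (q_E) = 0.
So q_E = (248 - q_S)/2 and q_S = (272 - q_E)/2.
Solving the pair: q_E = 224/3, q_S = 296/3.
Price P = 328 - 520/3 = 464/3.
Solace's profit: (464/3 - 56)·(296/3) = 9735.1111.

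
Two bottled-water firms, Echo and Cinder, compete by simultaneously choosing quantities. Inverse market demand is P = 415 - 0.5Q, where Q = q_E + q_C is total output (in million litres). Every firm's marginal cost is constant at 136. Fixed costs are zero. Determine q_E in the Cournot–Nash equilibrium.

A representative firm's profit is π_i = q_i(415 - 0.5Q) - 136q_i.
Setting ∂π_i/∂q_i = 0 with rivals' quantities fixed: 279 - q_i - (1/2)q_j = 0.
With identical firms every q_j equals q_i, so q_j = q_i and 279 = (3/2)q_i, giving q_i = 186.

186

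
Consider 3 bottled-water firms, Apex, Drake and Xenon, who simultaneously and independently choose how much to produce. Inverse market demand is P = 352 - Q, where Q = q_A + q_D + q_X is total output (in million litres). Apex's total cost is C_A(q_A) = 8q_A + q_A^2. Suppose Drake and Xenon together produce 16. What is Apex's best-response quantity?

With rivals' combined output fixed at 16, Apex's profit is π_A = (352 - 16 - q_A)q_A - (8q_A + q_A²) = (336 - q_A)q_A - (8q_A + q_A²).
∂π_A/∂q_A = 328 - 4q_A = 0, so q_A = 82.

82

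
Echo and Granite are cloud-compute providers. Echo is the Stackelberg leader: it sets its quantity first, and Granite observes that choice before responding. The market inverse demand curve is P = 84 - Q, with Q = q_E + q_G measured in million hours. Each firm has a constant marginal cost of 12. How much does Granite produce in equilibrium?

Solve by backward induction. Given q_E, the follower Granite maximises π_G = (84 - q_E - q_G)q_G - 12q_G.
∂π_G/∂q_G = 72 - q_E - 2q_G = 0 gives the reaction function q_G = (72 - q_E)/2.
The leader anticipates this reaction. Substituting into P = 84 - Q gives P = 48 - (1/2)q_E, so π_E = (48 - (1/2)q_E)q_E - 12q_E.
The leader's first-order condition 36 - q_E = 0 yields q_E = 36.
Then q_G = (72 - 36)/2 = 18.

18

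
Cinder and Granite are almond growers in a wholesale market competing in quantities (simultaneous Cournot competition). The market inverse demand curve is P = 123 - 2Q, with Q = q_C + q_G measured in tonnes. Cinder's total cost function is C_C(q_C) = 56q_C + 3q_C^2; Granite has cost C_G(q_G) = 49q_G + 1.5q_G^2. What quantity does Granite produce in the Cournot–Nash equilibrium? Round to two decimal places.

Cinder's profit: π_C = (123 - 2Q)q_C - (56q_C + 3q_C²). Setting ∂π_C/∂q_C = 0: 67 - 10q_C - 2(q_G) = 0.
Granite's profit: π_G = (123 - 2Q)q_G - (49q_G + (3/2)q_G²). Setting ∂π_G/∂q_G = 0: 74 - 7q_G - 2(q_C) = 0.
Best responses: q_C = (67 - 2q_G)/10, q_G = (74 - 2q_C)/7.
Solving the pair: q_C = 107/22, q_G = 101/11.

9.18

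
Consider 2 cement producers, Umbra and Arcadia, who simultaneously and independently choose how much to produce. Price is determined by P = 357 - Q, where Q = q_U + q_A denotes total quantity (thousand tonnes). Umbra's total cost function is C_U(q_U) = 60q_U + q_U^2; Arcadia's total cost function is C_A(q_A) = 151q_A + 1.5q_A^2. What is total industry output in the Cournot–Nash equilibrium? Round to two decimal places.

Umbra's profit: π_U = (357 - Q)q_U - (60q_U + q_U²). Setting ∂π_U/∂q_U = 0: 297 - 4q_U - (q_A) = 0.
Arcadia's first-order condition: 206 - 5q_A - (q_U) = 0.
Best responses: q_U = (297 - q_A)/4, q_A = (206 - q_U)/5.
Substituting one into the other gives q_U = 1279/19 and q_A = 527/19.
Total output Q = 1279/19 + 527/19 = 1806/19.

95.05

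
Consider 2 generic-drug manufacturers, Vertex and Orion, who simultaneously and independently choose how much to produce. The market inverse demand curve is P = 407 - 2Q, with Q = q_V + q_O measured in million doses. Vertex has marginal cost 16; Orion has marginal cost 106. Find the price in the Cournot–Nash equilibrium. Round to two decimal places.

Vertex's profit: π_V = (407 - 2Q)q_V - (16q_V). Setting ∂π_V/∂q_V = 0: 391 - 4q_V - 2(q_O) = 0.
Orion's profit: π_O = (407 - 2Q)q_O - (106q_O). Setting ∂π_O/∂q_O = 0: 301 - 4q_O - 2(q_V) = 0.
Best responses: q_V = (391 - 2q_O)/4, q_O = (301 - 2q_V)/4.
Solving the pair: q_V = 481/6, q_O = 211/6.
Total output Q = 346/3, so price P = 407 - 2·(346/3) = 529/3.

176.33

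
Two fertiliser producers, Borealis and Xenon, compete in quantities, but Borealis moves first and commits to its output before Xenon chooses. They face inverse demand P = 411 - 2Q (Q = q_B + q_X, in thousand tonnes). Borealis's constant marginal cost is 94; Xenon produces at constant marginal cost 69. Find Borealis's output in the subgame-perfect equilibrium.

73

The follower Xenon best-responds to any q_B: π_X = (411 - 2Q)q_X - 69q_X.
Setting the follower's marginal profit to zero, 342 - 2q_B - 4q_X = 0, i.e. q_X = (342 - 2q_B)/4.
Borealis substitutes q_X(q_B) into its own profit: π_B = q_B(411 - 2q_B - (342 - 2q_B)/2) - 94q_B = (240 - q_B)q_B - 94q_B.
Maximising: ∂π_B/∂q_B = 146 - 2q_B = 0, giving q_B = 73.
Then q_X = (342 - 2·73)/4 = 49.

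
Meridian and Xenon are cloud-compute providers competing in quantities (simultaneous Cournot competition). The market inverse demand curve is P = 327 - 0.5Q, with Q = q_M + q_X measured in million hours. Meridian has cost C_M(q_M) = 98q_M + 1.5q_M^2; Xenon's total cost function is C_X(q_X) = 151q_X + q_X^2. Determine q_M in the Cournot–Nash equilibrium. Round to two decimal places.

50.98

Meridian's profit: π_M = (327 - 0.5Q)q_M - (98q_M + (3/2)q_M²). Setting ∂π_M/∂q_M = 0: 229 - 4q_M - (1/2)(q_X) = 0.
Xenon's profit: π_X = (327 - 0.5Q)q_X - (151q_X + q_X²). Setting ∂π_X/∂q_X = 0: 176 - 3q_X - (1/2)(q_M) = 0.
Rearranging gives the reaction functions q_M = (229 - (1/2)q_X)/4 and q_X = (176 - (1/2)q_M)/3.
Substituting one into the other gives q_M = 50.9787 and q_X = 50.1702.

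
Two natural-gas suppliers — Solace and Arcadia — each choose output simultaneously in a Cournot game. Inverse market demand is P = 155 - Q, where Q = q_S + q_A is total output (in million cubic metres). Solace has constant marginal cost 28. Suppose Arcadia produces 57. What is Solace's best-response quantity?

With the rival's output fixed at 57, Solace's profit is π_S = (155 - 57 - q_S)q_S - (28q_S) = (98 - q_S)q_S - (28q_S).
∂π_S/∂q_S = 70 - 2q_S = 0, so q_S = 35.

35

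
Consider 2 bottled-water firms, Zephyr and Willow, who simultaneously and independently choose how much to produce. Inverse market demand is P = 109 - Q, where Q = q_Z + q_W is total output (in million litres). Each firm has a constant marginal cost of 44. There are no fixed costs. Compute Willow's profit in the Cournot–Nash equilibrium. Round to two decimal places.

Each firm earns π_i = (109 - Q)q_i - 44q_i.
Setting ∂π_i/∂q_i = 0 with rivals' quantities fixed: 65 - 2q_i - q_j = 0.
With identical firms every q_j equals q_i, so q_j = q_i and 65 = 3q_i, giving q_i = 65/3.
Price P = 109 - 130/3 = 197/3.
Willow's profit: (197/3 - 44)·(65/3) = 469.4444.

469.44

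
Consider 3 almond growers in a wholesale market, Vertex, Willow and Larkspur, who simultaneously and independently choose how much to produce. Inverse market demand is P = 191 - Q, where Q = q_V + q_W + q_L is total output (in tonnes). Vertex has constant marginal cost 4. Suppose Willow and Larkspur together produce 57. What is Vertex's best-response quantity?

With rivals' combined output fixed at 57, Vertex's profit is π_V = (191 - 57 - q_V)q_V - (4q_V) = (134 - q_V)q_V - (4q_V).
∂π_V/∂q_V = 130 - 2q_V = 0, so q_V = 65.

65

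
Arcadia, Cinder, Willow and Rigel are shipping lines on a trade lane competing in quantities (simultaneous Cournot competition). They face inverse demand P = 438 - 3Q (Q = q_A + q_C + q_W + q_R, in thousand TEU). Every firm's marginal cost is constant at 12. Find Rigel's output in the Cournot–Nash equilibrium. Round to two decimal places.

28.40

A representative firm's profit is π_i = q_i(438 - 3Q) - 12q_i.
Setting ∂π_i/∂q_i = 0 with rivals' quantities fixed: 426 - 6q_i - 3·Σ_{j≠i} q_j = 0.
By symmetry each firm produces the same amount; substituting Σ_{j≠i} q_j = 3q_i yields q_i = 426/15 = 142/5.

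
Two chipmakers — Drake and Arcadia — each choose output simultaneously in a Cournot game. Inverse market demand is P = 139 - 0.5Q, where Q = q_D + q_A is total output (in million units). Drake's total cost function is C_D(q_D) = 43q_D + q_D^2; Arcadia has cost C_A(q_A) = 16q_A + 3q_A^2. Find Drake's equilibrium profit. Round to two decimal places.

Drake's profit: π_D = (139 - 0.5Q)q_D - (43q_D + q_D²). Setting ∂π_D/∂q_D = 0: 96 - 3q_D - (1/2)(q_A) = 0.
Arcadia's profit: π_A = (139 - 0.5Q)q_A - (16q_A + 3q_A²). Setting ∂π_A/∂q_A = 0: 123 - 7q_A - (1/2)(q_D) = 0.
Best responses: q_D = (96 - (1/2)q_A)/3, q_A = (123 - (1/2)q_D)/7.
Substituting one into the other gives q_D = 29.4217 and q_A = 1284/83.
Price P = 139 - (1/2)·44.8916 = 116.5542.
Drake's profit: 116.5542·29.4217 - 43·29.4217 - 29.4217² = 1298.4535.

1298.45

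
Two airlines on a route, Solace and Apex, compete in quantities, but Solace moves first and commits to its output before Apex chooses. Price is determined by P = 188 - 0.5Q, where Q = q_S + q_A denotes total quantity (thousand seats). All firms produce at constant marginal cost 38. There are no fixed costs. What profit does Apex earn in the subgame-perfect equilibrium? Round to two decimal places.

2812.50

The follower Apex best-responds to any q_S: π_A = (188 - 0.5Q)q_A - 38q_A.
∂π_A/∂q_A = 150 - (1/2)q_S - q_A = 0 gives the reaction function q_A = (150 - (1/2)q_S).
Solace substitutes q_A(q_S) into its own profit: π_S = q_S(188 - (1/2)q_S - (150 - (1/2)q_S)/2) - 38q_S = (113 - (1/4)q_S)q_S - 38q_S.
Leader FOC: 75 - (1/2)q_S = 0, so q_S = 150.
Then q_A = (150 - (1/2)·150) = 75.
Price P = 188 - (1/2)·225 = 151/2.
Apex's profit: (151/2 - 38)·75 = 2812.5000.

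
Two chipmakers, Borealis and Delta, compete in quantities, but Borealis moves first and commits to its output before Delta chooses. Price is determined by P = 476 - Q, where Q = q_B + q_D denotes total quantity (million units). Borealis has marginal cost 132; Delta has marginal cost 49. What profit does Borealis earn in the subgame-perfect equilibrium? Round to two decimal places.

Solve by backward induction. Given q_B, the follower Delta maximises π_D = (476 - q_B - q_D)q_D - 49q_D.
∂π_D/∂q_D = 427 - q_B - 2q_D = 0 gives the reaction function q_D = (427 - q_B)/2.
The leader anticipates this reaction. Substituting into P = 476 - Q gives P = 525/2 - (1/2)q_B, so π_B = (525/2 - (1/2)q_B)q_B - 132q_B.
Maximising: ∂π_B/∂q_B = 261/2 - q_B = 0, giving q_B = 261/2.
Then q_D = (427 - 261/2)/2 = 593/4.
Price P = 476 - 1115/4 = 789/4.
Borealis's profit: (789/4 - 132)·(261/2) = 8515.1250.

8515.13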